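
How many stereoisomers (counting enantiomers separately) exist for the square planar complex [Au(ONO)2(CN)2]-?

2

A square has two trans pairs of vertices; adjacent vertices are cis.
Systematic placement gives 2 geometric isomers: ONO cis; ONO trans.
Each arrangement has an internal mirror plane or centre of symmetry, so none is chiral.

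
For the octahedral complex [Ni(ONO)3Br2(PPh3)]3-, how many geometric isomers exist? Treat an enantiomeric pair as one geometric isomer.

The distinct arrangements are (3 in all): ONO mer, Br trans; ONO fac, Br cis; ONO mer, Br cis.

3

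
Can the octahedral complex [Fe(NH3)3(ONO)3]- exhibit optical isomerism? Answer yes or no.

no

In an octahedral complex each vertex has one trans partner and four cis neighbours.
There are 2 geometric isomers: NH3 mer; NH3 fac.
Each arrangement has an internal mirror plane or centre of symmetry, so none is chiral.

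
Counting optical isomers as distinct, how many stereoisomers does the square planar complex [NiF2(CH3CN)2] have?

2

In a square planar complex each vertex has one trans partner and two cis neighbours.
The distinct arrangements are (2 in all): F cis; F trans.
Each arrangement has an internal mirror plane or centre of symmetry, so none is chiral.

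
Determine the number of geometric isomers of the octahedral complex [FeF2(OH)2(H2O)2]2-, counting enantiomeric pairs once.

In an octahedral complex each vertex has one trans partner and four cis neighbours.
Working through the distinct placements yields 5 geometric isomers: F trans, OH trans, H2O trans; F trans, OH cis, H2O cis; F cis, OH trans, H2O cis; F cis, OH cis, H2O cis (chiral); F cis, OH cis, H2O trans.

5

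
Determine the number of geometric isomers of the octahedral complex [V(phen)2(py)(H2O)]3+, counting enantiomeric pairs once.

2

An octahedron has six vertices in three trans pairs; every non-trans pair is cis.
Each phen is bidentate and must span two cis positions.
There are 2 geometric isomers: py and H2O mutually cis (chiral); py and H2O mutually trans.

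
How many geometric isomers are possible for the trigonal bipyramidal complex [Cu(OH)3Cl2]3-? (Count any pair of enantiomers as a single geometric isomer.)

3

A trigonal bipyramid has two axial and three equatorial sites, which are chemically inequivalent.
Working through the distinct placements yields 3 geometric isomers: Cl both axial; Cl one axial, one equatorial; Cl both equatorial.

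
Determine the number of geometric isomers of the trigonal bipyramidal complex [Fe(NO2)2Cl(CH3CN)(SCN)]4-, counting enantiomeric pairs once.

7

In a trigonal bipyramid the two axial positions differ from the three equatorial ones.
Systematic enumeration (placing each ligand type in turn and discarding arrangements equivalent by rotation or reflection) gives 7 geometric isomers.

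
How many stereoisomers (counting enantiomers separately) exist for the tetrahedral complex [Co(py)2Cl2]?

Only one geometric arrangement is possible.

1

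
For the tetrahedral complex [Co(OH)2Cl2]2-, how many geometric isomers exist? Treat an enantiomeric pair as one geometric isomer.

In a tetrahedral complex all four positions are equivalent and every pair of ligands is adjacent — there is no cis/trans distinction.
Only one geometric arrangement is possible.

1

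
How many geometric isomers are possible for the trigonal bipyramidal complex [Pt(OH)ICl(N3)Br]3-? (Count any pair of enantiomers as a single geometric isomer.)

10

Exhaustive case analysis gives 10 geometric isomers.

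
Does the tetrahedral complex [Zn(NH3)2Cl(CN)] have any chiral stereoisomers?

Only one geometric arrangement is possible.

no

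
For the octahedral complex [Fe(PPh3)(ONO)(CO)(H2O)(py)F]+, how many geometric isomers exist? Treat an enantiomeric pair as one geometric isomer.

15

The six octahedral sites form three mutually perpendicular trans pairs.
Exhaustive case analysis gives 15 geometric isomers.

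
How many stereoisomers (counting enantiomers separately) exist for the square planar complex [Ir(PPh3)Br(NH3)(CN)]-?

3

A square has two trans pairs of vertices; adjacent vertices are cis.
Working through the distinct placements yields 3 geometric isomers: (Br/NH3 trans, CN/PPh3 trans); (Br/PPh3 trans, CN/NH3 trans); (Br/CN trans, NH3/PPh3 trans).
Each arrangement has an internal mirror plane or centre of symmetry, so none is chiral.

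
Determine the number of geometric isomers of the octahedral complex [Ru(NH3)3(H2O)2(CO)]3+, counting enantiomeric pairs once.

An octahedron has six vertices in three trans pairs; every non-trans pair is cis.
Working through the distinct placements yields 3 geometric isomers: NH3 mer, H2O cis; NH3 mer, H2O trans; NH3 fac, H2O cis.

3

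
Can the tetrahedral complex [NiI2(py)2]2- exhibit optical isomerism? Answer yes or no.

no

All four vertices of a tetrahedron are equivalent and mutually adjacent, so cis/trans isomerism cannot arise.
Only one geometric arrangement is possible.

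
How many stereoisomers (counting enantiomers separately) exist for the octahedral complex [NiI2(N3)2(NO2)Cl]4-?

In an octahedral complex each vertex has one trans partner and four cis neighbours.
Systematic placement gives 6 geometric isomers: I cis, N3 cis (3 arrangements, 2 chiral); I cis, N3 trans; I trans, N3 cis; I trans, N3 trans.
Of these, 2 lack any improper symmetry element and so occur as enantiomeric pairs, giving 6 + 2 = 8 stereoisomers in total.

8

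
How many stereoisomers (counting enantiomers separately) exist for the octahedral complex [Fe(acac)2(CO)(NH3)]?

3

The six octahedral sites form three mutually perpendicular trans pairs.
Each acac is bidentate and must span two cis positions.
Systematic placement gives 2 geometric isomers: CO and NH3 mutually trans; CO and NH3 mutually cis (chiral).
One of these lacks any improper symmetry element and so occurs as an enantiomeric pair, giving 2 + 1 = 3 stereoisomers in total.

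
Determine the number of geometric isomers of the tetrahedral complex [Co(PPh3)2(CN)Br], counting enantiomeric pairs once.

All four vertices of a tetrahedron are equivalent and mutually adjacent, so cis/trans isomerism cannot arise.
Only one geometric arrangement is possible.

1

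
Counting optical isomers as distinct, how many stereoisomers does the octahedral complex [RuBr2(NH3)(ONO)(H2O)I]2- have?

Placing the ligands in turn and identifying arrangements related by rotation or reflection leaves 9 distinct geometric isomers.
Of these, 6 lack any improper symmetry element and so occur as enantiomeric pairs, giving 9 + 6 = 15 stereoisomers in total.

15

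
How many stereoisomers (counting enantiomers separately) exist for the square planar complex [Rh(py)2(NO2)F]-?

2

A square has two trans pairs of vertices; adjacent vertices are cis.
Systematic placement gives 2 geometric isomers: py cis; py trans.
Each arrangement has an internal mirror plane or centre of symmetry, so none is chiral.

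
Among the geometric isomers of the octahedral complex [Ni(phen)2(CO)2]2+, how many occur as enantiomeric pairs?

The six octahedral sites form three mutually perpendicular trans pairs.
Each phen is bidentate and must span two cis positions.
There are 2 geometric isomers: CO trans; CO cis (chiral).
One of these lacks any improper symmetry element and so occurs as an enantiomeric pair, giving 2 + 1 = 3 stereoisomers in total.

1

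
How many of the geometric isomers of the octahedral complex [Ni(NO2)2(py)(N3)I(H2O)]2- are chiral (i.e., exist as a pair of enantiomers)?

6

The six octahedral sites form three mutually perpendicular trans pairs.
Systematic enumeration (placing each ligand type in turn and discarding arrangements equivalent by rotation or reflection) gives 9 geometric isomers.
Of these, 6 lack any improper symmetry element and so occur as enantiomeric pairs, giving 9 + 6 = 15 stereoisomers in total.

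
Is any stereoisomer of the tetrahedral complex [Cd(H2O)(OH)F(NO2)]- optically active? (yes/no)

In a tetrahedral complex all four positions are equivalent and every pair of ligands is adjacent — there is no cis/trans distinction.
Only one geometric arrangement is possible; it has no improper symmetry element, so it exists as a pair of enantiomers (2 stereoisomers).

yes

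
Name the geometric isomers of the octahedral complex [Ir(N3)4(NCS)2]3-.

In an octahedral complex each vertex has one trans partner and four cis neighbours.
The distinct arrangements are (2 in all): NCS trans; NCS cis.

cis and trans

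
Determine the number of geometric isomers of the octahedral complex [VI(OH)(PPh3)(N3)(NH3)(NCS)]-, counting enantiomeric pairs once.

15

An octahedron has six vertices in three trans pairs; every non-trans pair is cis.
Systematic enumeration (placing each ligand type in turn and discarding arrangements equivalent by rotation or reflection) gives 15 geometric isomers.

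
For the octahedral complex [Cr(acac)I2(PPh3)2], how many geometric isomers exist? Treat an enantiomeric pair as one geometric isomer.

3

The six octahedral sites form three mutually perpendicular trans pairs.
Each acac is bidentate and must span two cis positions.
The distinct arrangements are (3 in all): I trans, PPh3 cis; I cis, PPh3 cis (chiral); I cis, PPh3 trans.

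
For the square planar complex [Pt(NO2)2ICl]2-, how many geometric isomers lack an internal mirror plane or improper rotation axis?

A square has two trans pairs of vertices; adjacent vertices are cis.
Systematic placement gives 2 geometric isomers: NO2 cis; NO2 trans.
Each arrangement has an internal mirror plane or centre of symmetry, so none is chiral.

0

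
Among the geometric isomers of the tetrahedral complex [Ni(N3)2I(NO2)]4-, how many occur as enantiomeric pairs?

All four vertices of a tetrahedron are equivalent and mutually adjacent, so cis/trans isomerism cannot arise.
Only one geometric arrangement is possible.

0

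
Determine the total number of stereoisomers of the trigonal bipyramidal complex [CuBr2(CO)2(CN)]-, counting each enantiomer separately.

In a trigonal bipyramid the two axial positions differ from the three equatorial ones.
Systematic enumeration (placing each ligand type in turn and discarding arrangements equivalent by rotation or reflection) gives 5 geometric isomers.
One of these lacks any improper symmetry element and so occurs as an enantiomeric pair, giving 5 + 1 = 6 stereoisomers in total.

6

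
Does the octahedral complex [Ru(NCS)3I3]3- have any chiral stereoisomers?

Systematic placement gives 2 geometric isomers: NCS mer; NCS fac.
Each arrangement has an internal mirror plane or centre of symmetry, so none is chiral.

no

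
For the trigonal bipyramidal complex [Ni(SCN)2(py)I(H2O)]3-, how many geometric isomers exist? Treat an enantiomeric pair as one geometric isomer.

7

In a trigonal bipyramid the two axial positions differ from the three equatorial ones.
Exhaustive case analysis gives 7 geometric isomers.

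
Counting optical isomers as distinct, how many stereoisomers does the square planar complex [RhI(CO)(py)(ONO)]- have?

3

Working through the distinct placements yields 3 geometric isomers: (CO/ONO trans, I/py trans); (CO/py trans, I/ONO trans); (CO/I trans, ONO/py trans).
Each arrangement has an internal mirror plane or centre of symmetry, so none is chiral.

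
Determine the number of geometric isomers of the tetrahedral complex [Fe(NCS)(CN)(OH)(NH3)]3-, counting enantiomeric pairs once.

In a tetrahedral complex all four positions are equivalent and every pair of ligands is adjacent — there is no cis/trans distinction.
Only one geometric arrangement is possible; it has no improper symmetry element, so it exists as a pair of enantiomers (2 stereoisomers).

1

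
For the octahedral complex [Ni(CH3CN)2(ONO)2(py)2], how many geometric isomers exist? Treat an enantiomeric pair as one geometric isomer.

The six octahedral sites form three mutually perpendicular trans pairs.
Working through the distinct placements yields 5 geometric isomers: CH3CN trans, ONO trans, py trans; CH3CN trans, ONO cis, py cis; CH3CN cis, ONO cis, py trans; CH3CN cis, ONO cis, py cis (chiral); CH3CN cis, ONO trans, py cis.

5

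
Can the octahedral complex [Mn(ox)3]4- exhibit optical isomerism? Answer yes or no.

yes

An octahedron has six vertices in three trans pairs; every non-trans pair is cis.
Each ox is bidentate and must span two cis positions.
Only one geometric arrangement is possible; it has no improper symmetry element, so it exists as a pair of enantiomers (2 stereoisomers).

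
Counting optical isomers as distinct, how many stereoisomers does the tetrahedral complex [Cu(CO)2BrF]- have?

All four vertices of a tetrahedron are equivalent and mutually adjacent, so cis/trans isomerism cannot arise.
Only one geometric arrangement is possible.

1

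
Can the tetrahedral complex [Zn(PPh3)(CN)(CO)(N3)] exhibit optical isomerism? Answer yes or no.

yes

All four vertices of a tetrahedron are equivalent and mutually adjacent, so cis/trans isomerism cannot arise.
Only one geometric arrangement is possible; it has no improper symmetry element, so it exists as a pair of enantiomers (2 stereoisomers).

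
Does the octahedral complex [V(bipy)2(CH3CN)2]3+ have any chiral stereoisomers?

yes

Each bipy is bidentate and must span two cis positions.
Working through the distinct placements yields 2 geometric isomers: CH3CN trans; CH3CN cis (chiral).
One of these lacks any improper symmetry element and so occurs as an enantiomeric pair, giving 2 + 1 = 3 stereoisomers in total.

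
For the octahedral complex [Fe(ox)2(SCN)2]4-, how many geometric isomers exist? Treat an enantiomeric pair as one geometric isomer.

2

An octahedron has six vertices in three trans pairs; every non-trans pair is cis.
Each ox is bidentate and must span two cis positions.
There are 2 geometric isomers: SCN trans; SCN cis (chiral).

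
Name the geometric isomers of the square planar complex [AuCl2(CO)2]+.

cis and trans

Working through the distinct placements yields 2 geometric isomers: Cl cis; Cl trans.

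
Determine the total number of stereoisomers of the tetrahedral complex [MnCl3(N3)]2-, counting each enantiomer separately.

1

In a tetrahedral complex all four positions are equivalent and every pair of ligands is adjacent — there is no cis/trans distinction.
Only one geometric arrangement is possible.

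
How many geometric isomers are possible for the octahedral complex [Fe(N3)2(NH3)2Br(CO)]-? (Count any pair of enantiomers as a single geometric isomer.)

6

The six octahedral sites form three mutually perpendicular trans pairs.
There are 6 geometric isomers: N3 trans, NH3 trans; N3 cis, NH3 cis (3 arrangements, 2 chiral); N3 cis, NH3 trans; N3 trans, NH3 cis.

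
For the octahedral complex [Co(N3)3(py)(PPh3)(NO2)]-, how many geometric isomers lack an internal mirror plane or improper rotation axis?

Working through the distinct placements yields 4 geometric isomers: N3 mer (3 arrangements); N3 fac (chiral).
One of these lacks any improper symmetry element and so occurs as an enantiomeric pair, giving 4 + 1 = 5 stereoisomers in total.

1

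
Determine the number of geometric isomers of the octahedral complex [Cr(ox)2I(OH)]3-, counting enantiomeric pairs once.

In an octahedral complex each vertex has one trans partner and four cis neighbours.
Each ox is bidentate and must span two cis positions.
Systematic placement gives 2 geometric isomers: I and OH mutually trans; I and OH mutually cis (chiral).

2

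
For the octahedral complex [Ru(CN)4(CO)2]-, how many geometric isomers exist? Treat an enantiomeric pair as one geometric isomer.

2

An octahedron has six vertices in three trans pairs; every non-trans pair is cis.
Systematic placement gives 2 geometric isomers: CO trans; CO cis.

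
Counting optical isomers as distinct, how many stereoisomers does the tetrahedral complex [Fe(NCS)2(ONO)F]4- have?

1

In a tetrahedral complex all four positions are equivalent and every pair of ligands is adjacent — there is no cis/trans distinction.
Only one geometric arrangement is possible.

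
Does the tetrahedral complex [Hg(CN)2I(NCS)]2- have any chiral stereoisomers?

In a tetrahedral complex all four positions are equivalent and every pair of ligands is adjacent — there is no cis/trans distinction.
Only one geometric arrangement is possible.

no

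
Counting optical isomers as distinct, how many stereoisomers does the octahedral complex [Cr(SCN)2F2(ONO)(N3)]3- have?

8

Working through the distinct placements yields 6 geometric isomers: SCN trans, F trans; SCN cis, F trans; SCN trans, F cis; SCN cis, F cis (3 arrangements, 2 chiral).
Of these, 2 lack any improper symmetry element and so occur as enantiomeric pairs, giving 6 + 2 = 8 stereoisomers in total.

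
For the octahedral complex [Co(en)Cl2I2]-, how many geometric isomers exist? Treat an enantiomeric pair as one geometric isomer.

An octahedron has six vertices in three trans pairs; every non-trans pair is cis.
Each en is bidentate and must span two cis positions.
Working through the distinct placements yields 3 geometric isomers: Cl trans, I cis; Cl cis, I cis (chiral); Cl cis, I trans.

3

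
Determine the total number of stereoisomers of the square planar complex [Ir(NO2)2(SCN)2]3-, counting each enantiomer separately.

Working through the distinct placements yields 2 geometric isomers: NO2 cis; NO2 trans.
Each arrangement has an internal mirror plane or centre of symmetry, so none is chiral.

2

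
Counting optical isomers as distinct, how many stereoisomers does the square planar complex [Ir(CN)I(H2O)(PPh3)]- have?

In a square planar complex each vertex has one trans partner and two cis neighbours.
The distinct arrangements are (3 in all): (CN/I trans, H2O/PPh3 trans); (CN/PPh3 trans, H2O/I trans); (CN/H2O trans, I/PPh3 trans).
Each arrangement has an internal mirror plane or centre of symmetry, so none is chiral.

3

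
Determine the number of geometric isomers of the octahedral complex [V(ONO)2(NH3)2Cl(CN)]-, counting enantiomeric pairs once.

6

In an octahedral complex each vertex has one trans partner and four cis neighbours.
There are 6 geometric isomers: ONO trans, NH3 trans; ONO cis, NH3 cis (3 arrangements, 2 chiral); ONO trans, NH3 cis; ONO cis, NH3 trans.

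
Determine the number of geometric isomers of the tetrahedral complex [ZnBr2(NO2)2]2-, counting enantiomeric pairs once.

In a tetrahedral complex all four positions are equivalent and every pair of ligands is adjacent — there is no cis/trans distinction.
Only one geometric arrangement is possible.

1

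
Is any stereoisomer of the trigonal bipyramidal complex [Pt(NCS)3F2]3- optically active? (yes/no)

no

In a trigonal bipyramid the two axial positions differ from the three equatorial ones.
Working through the distinct placements yields 3 geometric isomers: F both axial; F one axial, one equatorial; F both equatorial.
Each arrangement has an internal mirror plane or centre of symmetry, so none is chiral.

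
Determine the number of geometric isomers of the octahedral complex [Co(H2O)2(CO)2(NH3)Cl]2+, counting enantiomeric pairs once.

Working through the distinct placements yields 6 geometric isomers: H2O cis, CO trans; H2O trans, CO trans; H2O cis, CO cis (3 arrangements, 2 chiral); H2O trans, CO cis.

6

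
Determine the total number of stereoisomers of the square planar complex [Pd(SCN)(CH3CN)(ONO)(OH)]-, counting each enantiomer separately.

3

A square has two trans pairs of vertices; adjacent vertices are cis.
There are 3 geometric isomers: (CH3CN/ONO trans, OH/SCN trans); (CH3CN/SCN trans, OH/ONO trans); (CH3CN/OH trans, ONO/SCN trans).
Each arrangement has an internal mirror plane or centre of symmetry, so none is chiral.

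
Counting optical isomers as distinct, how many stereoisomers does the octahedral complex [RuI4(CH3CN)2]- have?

The six octahedral sites form three mutually perpendicular trans pairs.
The distinct arrangements are (2 in all): CH3CN trans; CH3CN cis.
Each arrangement has an internal mirror plane or centre of symmetry, so none is chiral.

2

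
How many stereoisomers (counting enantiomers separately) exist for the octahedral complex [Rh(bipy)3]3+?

In an octahedral complex each vertex has one trans partner and four cis neighbours.
Each bipy is bidentate and must span two cis positions.
Only one geometric arrangement is possible; it has no improper symmetry element, so it exists as a pair of enantiomers (2 stereoisomers).

2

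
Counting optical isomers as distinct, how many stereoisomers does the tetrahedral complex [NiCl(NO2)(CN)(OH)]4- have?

In a tetrahedral complex all four positions are equivalent and every pair of ligands is adjacent — there is no cis/trans distinction.
Only one geometric arrangement is possible; it has no improper symmetry element, so it exists as a pair of enantiomers (2 stereoisomers).

2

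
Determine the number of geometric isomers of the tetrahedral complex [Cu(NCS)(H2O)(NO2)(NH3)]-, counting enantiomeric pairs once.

1

All four vertices of a tetrahedron are equivalent and mutually adjacent, so cis/trans isomerism cannot arise.
Only one geometric arrangement is possible; it has no improper symmetry element, so it exists as a pair of enantiomers (2 stereoisomers).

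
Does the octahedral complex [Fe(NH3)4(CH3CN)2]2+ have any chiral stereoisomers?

The distinct arrangements are (2 in all): CH3CN trans; CH3CN cis.
Each arrangement has an internal mirror plane or centre of symmetry, so none is chiral.

no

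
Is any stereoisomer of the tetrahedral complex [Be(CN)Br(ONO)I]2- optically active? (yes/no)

Only one geometric arrangement is possible; it has no improper symmetry element, so it exists as a pair of enantiomers (2 stereoisomers).

yes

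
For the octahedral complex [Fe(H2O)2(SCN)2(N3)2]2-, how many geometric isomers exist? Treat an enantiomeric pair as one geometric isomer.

5

In an octahedral complex each vertex has one trans partner and four cis neighbours.
Working through the distinct placements yields 5 geometric isomers: H2O trans, SCN trans, N3 trans; H2O trans, SCN cis, N3 cis; H2O cis, SCN trans, N3 cis; H2O cis, SCN cis, N3 cis (chiral); H2O cis, SCN cis, N3 trans.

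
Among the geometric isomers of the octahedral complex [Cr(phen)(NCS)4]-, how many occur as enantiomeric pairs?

0

Each phen is bidentate and must span two cis positions.
Only one geometric arrangement is possible.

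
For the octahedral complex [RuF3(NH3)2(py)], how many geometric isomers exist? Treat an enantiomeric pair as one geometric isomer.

3

Systematic placement gives 3 geometric isomers: F mer, NH3 cis; F mer, NH3 trans; F fac, NH3 cis.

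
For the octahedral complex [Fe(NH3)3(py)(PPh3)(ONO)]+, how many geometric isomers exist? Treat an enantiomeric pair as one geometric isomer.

The six octahedral sites form three mutually perpendicular trans pairs.
Working through the distinct placements yields 4 geometric isomers: NH3 mer (3 arrangements); NH3 fac (chiral).

4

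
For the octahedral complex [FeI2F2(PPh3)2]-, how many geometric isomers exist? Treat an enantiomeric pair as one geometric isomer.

Systematic placement gives 5 geometric isomers: I trans, F trans, PPh3 trans; I cis, F trans, PPh3 cis; I cis, F cis, PPh3 trans; I cis, F cis, PPh3 cis (chiral); I trans, F cis, PPh3 cis.

5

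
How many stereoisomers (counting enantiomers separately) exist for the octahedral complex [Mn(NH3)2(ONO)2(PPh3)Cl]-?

8

In an octahedral complex each vertex has one trans partner and four cis neighbours.
Working through the distinct placements yields 6 geometric isomers: NH3 cis, ONO cis (3 arrangements, 2 chiral); NH3 cis, ONO trans; NH3 trans, ONO cis; NH3 trans, ONO trans.
Of these, 2 lack any improper symmetry element and so occur as enantiomeric pairs, giving 6 + 2 = 8 stereoisomers in total.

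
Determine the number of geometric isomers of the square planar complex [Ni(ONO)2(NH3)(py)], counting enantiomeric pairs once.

In a square planar complex each vertex has one trans partner and two cis neighbours.
The distinct arrangements are (2 in all): ONO cis; ONO trans.

2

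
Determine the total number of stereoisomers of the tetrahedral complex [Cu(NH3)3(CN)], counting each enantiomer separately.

1

Only one geometric arrangement is possible.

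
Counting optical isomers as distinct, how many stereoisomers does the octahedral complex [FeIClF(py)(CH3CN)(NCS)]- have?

Exhaustive case analysis gives 15 geometric isomers.
Of these, 15 lack any improper symmetry element and so occur as enantiomeric pairs, giving 15 + 15 = 30 stereoisomers in total.

30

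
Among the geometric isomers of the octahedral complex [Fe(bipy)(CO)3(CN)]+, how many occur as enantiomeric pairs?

0

In an octahedral complex each vertex has one trans partner and four cis neighbours.
Each bipy is bidentate and must span two cis positions.
Working through the distinct placements yields 2 geometric isomers: CO fac; CO mer.
Each arrangement has an internal mirror plane or centre of symmetry, so none is chiral.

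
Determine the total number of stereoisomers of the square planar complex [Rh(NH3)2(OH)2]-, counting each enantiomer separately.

There are 2 geometric isomers: NH3 cis; NH3 trans.
Each arrangement has an internal mirror plane or centre of symmetry, so none is chiral.

2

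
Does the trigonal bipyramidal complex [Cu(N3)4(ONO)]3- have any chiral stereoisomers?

no

In a trigonal bipyramid the two axial positions differ from the three equatorial ones.
The distinct arrangements are (2 in all): ONO equatorial; ONO axial.
Each arrangement has an internal mirror plane or centre of symmetry, so none is chiral.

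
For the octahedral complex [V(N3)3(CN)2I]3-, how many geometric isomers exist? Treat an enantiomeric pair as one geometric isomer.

The six octahedral sites form three mutually perpendicular trans pairs.
The distinct arrangements are (3 in all): N3 mer, CN trans; N3 mer, CN cis; N3 fac, CN cis.

3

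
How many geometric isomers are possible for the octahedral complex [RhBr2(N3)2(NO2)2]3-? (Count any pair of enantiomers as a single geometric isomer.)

The six octahedral sites form three mutually perpendicular trans pairs.
There are 5 geometric isomers: Br trans, N3 trans, NO2 trans; Br trans, N3 cis, NO2 cis; Br cis, N3 cis, NO2 trans; Br cis, N3 cis, NO2 cis (chiral); Br cis, N3 trans, NO2 cis.

5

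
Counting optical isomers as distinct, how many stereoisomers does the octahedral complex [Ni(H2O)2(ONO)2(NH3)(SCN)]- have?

The six octahedral sites form three mutually perpendicular trans pairs.
Working through the distinct placements yields 6 geometric isomers: H2O trans, ONO cis; H2O trans, ONO trans; H2O cis, ONO cis (3 arrangements, 2 chiral); H2O cis, ONO trans.
Of these, 2 lack any improper symmetry element and so occur as enantiomeric pairs, giving 6 + 2 = 8 stereoisomers in total.

8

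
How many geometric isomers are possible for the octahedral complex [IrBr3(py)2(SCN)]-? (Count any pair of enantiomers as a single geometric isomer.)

3

The six octahedral sites form three mutually perpendicular trans pairs.
Working through the distinct placements yields 3 geometric isomers: Br mer, py trans; Br mer, py cis; Br fac, py cis.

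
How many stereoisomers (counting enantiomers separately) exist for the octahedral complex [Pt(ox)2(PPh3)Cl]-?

3

Each ox is bidentate and must span two cis positions.
Systematic placement gives 2 geometric isomers: PPh3 and Cl mutually trans; PPh3 and Cl mutually cis (chiral).
One of these lacks any improper symmetry element and so occurs as an enantiomeric pair, giving 2 + 1 = 3 stereoisomers in total.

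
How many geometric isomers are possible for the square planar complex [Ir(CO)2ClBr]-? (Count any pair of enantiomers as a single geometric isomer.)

In a square planar complex each vertex has one trans partner and two cis neighbours.
Systematic placement gives 2 geometric isomers: CO cis; CO trans.

2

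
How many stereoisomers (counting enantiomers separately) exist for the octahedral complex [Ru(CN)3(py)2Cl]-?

3

The six octahedral sites form three mutually perpendicular trans pairs.
The distinct arrangements are (3 in all): CN mer, py trans; CN mer, py cis; CN fac, py cis.
Each arrangement has an internal mirror plane or centre of symmetry, so none is chiral.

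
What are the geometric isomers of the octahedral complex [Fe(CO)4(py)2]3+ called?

The six octahedral sites form three mutually perpendicular trans pairs.
Systematic placement gives 2 geometric isomers: py trans; py cis.

cis and trans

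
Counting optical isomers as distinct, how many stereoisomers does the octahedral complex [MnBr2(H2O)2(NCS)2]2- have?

6

The six octahedral sites form three mutually perpendicular trans pairs.
There are 5 geometric isomers: Br trans, H2O trans, NCS trans; Br trans, H2O cis, NCS cis; Br cis, H2O cis, NCS trans; Br cis, H2O cis, NCS cis (chiral); Br cis, H2O trans, NCS cis.
One of these lacks any improper symmetry element and so occurs as an enantiomeric pair, giving 5 + 1 = 6 stereoisomers in total.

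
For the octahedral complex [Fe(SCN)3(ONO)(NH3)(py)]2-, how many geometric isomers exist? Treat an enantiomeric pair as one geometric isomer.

There are 4 geometric isomers: SCN mer (3 arrangements); SCN fac (chiral).

4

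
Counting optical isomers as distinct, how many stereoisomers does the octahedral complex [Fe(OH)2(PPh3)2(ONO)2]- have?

6

The six octahedral sites form three mutually perpendicular trans pairs.
Systematic placement gives 5 geometric isomers: OH trans, PPh3 trans, ONO trans; OH trans, PPh3 cis, ONO cis; OH cis, PPh3 trans, ONO cis; OH cis, PPh3 cis, ONO cis (chiral); OH cis, PPh3 cis, ONO trans.
One of these lacks any improper symmetry element and so occurs as an enantiomeric pair, giving 5 + 1 = 6 stereoisomers in total.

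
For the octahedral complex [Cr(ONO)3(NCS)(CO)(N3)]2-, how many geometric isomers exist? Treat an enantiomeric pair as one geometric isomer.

4

The distinct arrangements are (4 in all): ONO mer (3 arrangements); ONO fac (chiral).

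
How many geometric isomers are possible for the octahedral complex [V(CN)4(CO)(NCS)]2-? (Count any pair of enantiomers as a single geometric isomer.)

Systematic placement gives 2 geometric isomers: CO and NCS mutually trans; CO and NCS mutually cis.

2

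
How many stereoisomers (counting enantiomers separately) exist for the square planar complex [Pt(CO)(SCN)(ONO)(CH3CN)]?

Working through the distinct placements yields 3 geometric isomers: (CH3CN/ONO trans, CO/SCN trans); (CH3CN/SCN trans, CO/ONO trans); (CH3CN/CO trans, ONO/SCN trans).
Each arrangement has an internal mirror plane or centre of symmetry, so none is chiral.

3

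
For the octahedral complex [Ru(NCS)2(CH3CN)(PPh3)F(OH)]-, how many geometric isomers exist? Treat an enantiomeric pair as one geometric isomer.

Exhaustive case analysis gives 9 geometric isomers.

9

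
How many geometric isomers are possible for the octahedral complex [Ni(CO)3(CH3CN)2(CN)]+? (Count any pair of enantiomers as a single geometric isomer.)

The six octahedral sites form three mutually perpendicular trans pairs.
There are 3 geometric isomers: CO mer, CH3CN trans; CO mer, CH3CN cis; CO fac, CH3CN cis.

3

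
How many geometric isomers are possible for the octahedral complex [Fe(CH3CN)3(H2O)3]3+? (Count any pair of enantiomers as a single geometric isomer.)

2

The distinct arrangements are (2 in all): CH3CN mer; CH3CN fac.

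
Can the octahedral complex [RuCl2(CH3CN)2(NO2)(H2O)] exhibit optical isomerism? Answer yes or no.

An octahedron has six vertices in three trans pairs; every non-trans pair is cis.
Systematic placement gives 6 geometric isomers: Cl trans, CH3CN trans; Cl cis, CH3CN trans; Cl cis, CH3CN cis (3 arrangements, 2 chiral); Cl trans, CH3CN cis.
Of these, 2 lack any improper symmetry element and so occur as enantiomeric pairs, giving 6 + 2 = 8 stereoisomers in total.

yes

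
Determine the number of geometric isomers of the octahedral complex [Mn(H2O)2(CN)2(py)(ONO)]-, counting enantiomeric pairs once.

There are 6 geometric isomers: H2O trans, CN trans; H2O cis, CN trans; H2O cis, CN cis (3 arrangements, 2 chiral); H2O trans, CN cis.

6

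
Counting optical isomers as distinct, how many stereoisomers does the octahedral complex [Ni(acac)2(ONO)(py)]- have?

3

The six octahedral sites form three mutually perpendicular trans pairs.
Each acac is bidentate and must span two cis positions.
The distinct arrangements are (2 in all): ONO and py mutually cis (chiral); ONO and py mutually trans.
One of these lacks any improper symmetry element and so occurs as an enantiomeric pair, giving 2 + 1 = 3 stereoisomers in total.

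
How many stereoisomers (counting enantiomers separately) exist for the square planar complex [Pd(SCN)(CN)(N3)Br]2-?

In a square planar complex each vertex has one trans partner and two cis neighbours.
There are 3 geometric isomers: (Br/N3 trans, CN/SCN trans); (Br/SCN trans, CN/N3 trans); (Br/CN trans, N3/SCN trans).
Each arrangement has an internal mirror plane or centre of symmetry, so none is chiral.

3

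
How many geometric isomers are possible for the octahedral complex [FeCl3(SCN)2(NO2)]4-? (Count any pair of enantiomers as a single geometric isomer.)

3

Systematic placement gives 3 geometric isomers: Cl mer, SCN trans; Cl mer, SCN cis; Cl fac, SCN cis.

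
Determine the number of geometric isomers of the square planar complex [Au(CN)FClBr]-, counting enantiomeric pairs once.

3

A square has two trans pairs of vertices; adjacent vertices are cis.
Systematic placement gives 3 geometric isomers: (Br/Cl trans, CN/F trans); (Br/F trans, CN/Cl trans); (Br/CN trans, Cl/F trans).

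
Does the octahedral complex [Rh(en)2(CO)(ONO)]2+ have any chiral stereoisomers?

In an octahedral complex each vertex has one trans partner and four cis neighbours.
Each en is bidentate and must span two cis positions.
Systematic placement gives 2 geometric isomers: CO and ONO mutually trans; CO and ONO mutually cis (chiral).
One of these lacks any improper symmetry element and so occurs as an enantiomeric pair, giving 2 + 1 = 3 stereoisomers in total.

yes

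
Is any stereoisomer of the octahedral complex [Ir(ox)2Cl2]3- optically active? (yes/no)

yes

An octahedron has six vertices in three trans pairs; every non-trans pair is cis.
Each ox is bidentate and must span two cis positions.
Systematic placement gives 2 geometric isomers: Cl trans; Cl cis (chiral).
One of these lacks any improper symmetry element and so occurs as an enantiomeric pair, giving 2 + 1 = 3 stereoisomers in total.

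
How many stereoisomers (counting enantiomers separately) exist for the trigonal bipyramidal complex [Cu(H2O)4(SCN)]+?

A trigonal bipyramid has two axial and three equatorial sites, which are chemically inequivalent.
Systematic placement gives 2 geometric isomers: SCN equatorial; SCN axial.
Each arrangement has an internal mirror plane or centre of symmetry, so none is chiral.

2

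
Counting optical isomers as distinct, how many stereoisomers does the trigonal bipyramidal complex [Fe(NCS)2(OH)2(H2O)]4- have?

Placing the ligands in turn and identifying arrangements related by rotation or reflection leaves 5 distinct geometric isomers.
One of these lacks any improper symmetry element and so occurs as an enantiomeric pair, giving 5 + 1 = 6 stereoisomers in total.

6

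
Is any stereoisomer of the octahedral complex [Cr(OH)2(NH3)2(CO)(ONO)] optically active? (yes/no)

Systematic placement gives 6 geometric isomers: OH cis, NH3 cis (3 arrangements, 2 chiral); OH trans, NH3 cis; OH cis, NH3 trans; OH trans, NH3 trans.
Of these, 2 lack any improper symmetry element and so occur as enantiomeric pairs, giving 6 + 2 = 8 stereoisomers in total.

yes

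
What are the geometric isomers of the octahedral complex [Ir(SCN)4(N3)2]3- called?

An octahedron has six vertices in three trans pairs; every non-trans pair is cis.
The distinct arrangements are (2 in all): N3 trans; N3 cis.

cis and trans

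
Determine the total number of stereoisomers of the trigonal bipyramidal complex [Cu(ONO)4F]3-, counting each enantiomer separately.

2

In a trigonal bipyramid the two axial positions differ from the three equatorial ones.
Systematic placement gives 2 geometric isomers: F axial; F equatorial.
Each arrangement has an internal mirror plane or centre of symmetry, so none is chiral.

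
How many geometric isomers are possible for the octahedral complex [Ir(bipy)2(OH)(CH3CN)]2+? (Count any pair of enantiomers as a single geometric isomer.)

2

The six octahedral sites form three mutually perpendicular trans pairs.
Each bipy is bidentate and must span two cis positions.
There are 2 geometric isomers: OH and CH3CN mutually trans; OH and CH3CN mutually cis (chiral).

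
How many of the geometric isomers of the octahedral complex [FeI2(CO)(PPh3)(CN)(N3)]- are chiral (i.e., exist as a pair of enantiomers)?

6

An octahedron has six vertices in three trans pairs; every non-trans pair is cis.
Systematic enumeration (placing each ligand type in turn and discarding arrangements equivalent by rotation or reflection) gives 9 geometric isomers.
Of these, 6 lack any improper symmetry element and so occur as enantiomeric pairs, giving 9 + 6 = 15 stereoisomers in total.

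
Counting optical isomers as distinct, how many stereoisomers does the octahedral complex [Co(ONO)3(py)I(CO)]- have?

An octahedron has six vertices in three trans pairs; every non-trans pair is cis.
Systematic placement gives 4 geometric isomers: ONO mer (3 arrangements); ONO fac (chiral).
One of these lacks any improper symmetry element and so occurs as an enantiomeric pair, giving 4 + 1 = 5 stereoisomers in total.

5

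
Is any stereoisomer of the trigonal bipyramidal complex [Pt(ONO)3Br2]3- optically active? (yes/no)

There are 3 geometric isomers: Br both axial; Br one axial, one equatorial; Br both equatorial.
Each arrangement has an internal mirror plane or centre of symmetry, so none is chiral.

no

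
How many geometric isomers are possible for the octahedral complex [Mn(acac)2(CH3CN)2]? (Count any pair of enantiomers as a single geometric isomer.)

An octahedron has six vertices in three trans pairs; every non-trans pair is cis.
Each acac is bidentate and must span two cis positions.
Systematic placement gives 2 geometric isomers: CH3CN trans; CH3CN cis (chiral).

2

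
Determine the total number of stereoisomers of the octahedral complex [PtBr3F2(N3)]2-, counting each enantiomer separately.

3

The six octahedral sites form three mutually perpendicular trans pairs.
The distinct arrangements are (3 in all): Br mer, F cis; Br mer, F trans; Br fac, F cis.
Each arrangement has an internal mirror plane or centre of symmetry, so none is chiral.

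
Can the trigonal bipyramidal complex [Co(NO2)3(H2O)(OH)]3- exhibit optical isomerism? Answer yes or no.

no

In a trigonal bipyramid the two axial positions differ from the three equatorial ones.
Working through the distinct placements yields 4 geometric isomers: H2O axial, OH equatorial; H2O axial, OH axial; H2O equatorial, OH equatorial; H2O equatorial, OH axial.
Each arrangement has an internal mirror plane or centre of symmetry, so none is chiral.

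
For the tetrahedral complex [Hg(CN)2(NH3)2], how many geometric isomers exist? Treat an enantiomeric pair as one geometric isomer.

1

In a tetrahedral complex all four positions are equivalent and every pair of ligands is adjacent — there is no cis/trans distinction.
Only one geometric arrangement is possible.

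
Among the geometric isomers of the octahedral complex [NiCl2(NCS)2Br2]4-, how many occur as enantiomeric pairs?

In an octahedral complex each vertex has one trans partner and four cis neighbours.
The distinct arrangements are (5 in all): Cl trans, NCS trans, Br trans; Cl cis, NCS cis, Br trans; Cl cis, NCS trans, Br cis; Cl cis, NCS cis, Br cis (chiral); Cl trans, NCS cis, Br cis.
One of these lacks any improper symmetry element and so occurs as an enantiomeric pair, giving 5 + 1 = 6 stereoisomers in total.

1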